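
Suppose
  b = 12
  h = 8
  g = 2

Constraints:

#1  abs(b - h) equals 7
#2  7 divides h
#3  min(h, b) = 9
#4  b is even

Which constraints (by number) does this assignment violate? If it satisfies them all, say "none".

#1 abs(12 - 8) = 4, not 7  FAIL
#2 8 = 7*1 + 1, so 7 does not divide 8  FAIL
#3 min(8, 12) = 8, not 9  FAIL
#4 b = 12 is even  OK

The assignment fails constraints 1, 2, 3.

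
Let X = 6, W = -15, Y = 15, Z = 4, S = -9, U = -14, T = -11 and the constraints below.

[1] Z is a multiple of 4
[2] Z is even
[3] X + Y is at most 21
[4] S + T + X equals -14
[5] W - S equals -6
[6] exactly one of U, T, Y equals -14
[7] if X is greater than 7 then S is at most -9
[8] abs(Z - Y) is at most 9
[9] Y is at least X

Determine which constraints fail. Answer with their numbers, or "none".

[1] 4 / 4 = 1, so 4 divides 4 — holds.
[2] Z = 4 is even — holds.
[3] X + Y = 6 + 15 = 21; 21 ≤ 21 — holds.
[4] S + T + X = -9 + (-11) + 6 = -14 — holds.
[5] W - S = -15 - (-9) = -6 — holds.
[6] U=-14, T=-11, Y=15; 1 of them equals -14 — holds.
[7] X = 6, not > 7; antecedent false, conditional vacuously true — holds.
[8] abs(4 - 15) = 11; 11 > 9, exceeds bound 9 — fails.
[9] Y = 15, X = 6; 15 ≥ 6 — holds.

Violated: 8.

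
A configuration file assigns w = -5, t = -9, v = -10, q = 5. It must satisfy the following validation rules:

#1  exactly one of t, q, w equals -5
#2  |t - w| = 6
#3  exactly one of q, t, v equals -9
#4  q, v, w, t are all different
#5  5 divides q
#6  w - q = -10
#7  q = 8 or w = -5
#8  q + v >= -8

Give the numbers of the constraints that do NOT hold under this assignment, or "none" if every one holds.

#1 t=-9, q=5, w=-5; 1 of them equals -5  ✓
#2 |-9 - (-5)| = 4, not 6  ✗
#3 q=5, t=-9, v=-10; 1 of them equals -9  ✓
#4 values 5, -10, -5, -9 are pairwise distinct  ✓
#5 5 / 5 = 1, so 5 divides 5  ✓
#6 w - q = -5 - 5 = -10  ✓
#7 q = 5 ≠ 8, but w = -5 = -5 (second disjunct)  ✓
#8 q + v = 5 + (-10) = -5; -5 ≥ -8  ✓

No — constraint 2 is not satisfied.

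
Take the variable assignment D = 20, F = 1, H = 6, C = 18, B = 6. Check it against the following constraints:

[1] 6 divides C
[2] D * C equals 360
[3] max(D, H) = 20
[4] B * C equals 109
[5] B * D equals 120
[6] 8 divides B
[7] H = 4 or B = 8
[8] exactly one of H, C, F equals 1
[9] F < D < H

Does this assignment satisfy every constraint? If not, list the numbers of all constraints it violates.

No — constraints 4, 6, 7, 9 are not satisfied.

[1] 18 / 6 = 3, so 6 divides 18 — OK.
[2] D * C = 20 * 18 = 360 — OK.
[3] max(20, 6) = 20 — OK.
[4] B * C = 6 * 18 = 108, not 109 — violated.
[5] B * D = 6 * 20 = 120 — OK.
[6] 6 = 8*0 + 6, so 8 does not divide 6 — violated.
[7] H = 6 ≠ 4 and B = 6 ≠ 8; both disjuncts false — violated.
[8] H=6, C=18, F=1; 1 of them equals 1 — OK.
[9] values 1, 20, 6; D = 20 is not < H = 6 — violated.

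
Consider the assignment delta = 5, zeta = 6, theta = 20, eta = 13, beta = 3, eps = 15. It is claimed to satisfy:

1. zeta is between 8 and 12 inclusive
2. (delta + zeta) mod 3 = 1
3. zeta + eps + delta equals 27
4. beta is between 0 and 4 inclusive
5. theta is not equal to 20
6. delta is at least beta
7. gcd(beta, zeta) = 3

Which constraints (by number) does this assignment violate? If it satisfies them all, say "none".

1. zeta = 6 is outside [8, 12]  fails
2. delta + zeta = 11; 11 mod 3 = 2, not 1  fails
3. zeta + eps + delta = 6 + 15 + 5 = 26, not 27  fails
4. beta = 3 lies in [0, 4]  holds
5. theta = 20, but 20 is required to differ  fails
6. delta = 5, beta = 3; 5 ≥ 3  holds
7. gcd(3, 6) = 3  holds

Constraints 1, 2, 3, and 5 are violated.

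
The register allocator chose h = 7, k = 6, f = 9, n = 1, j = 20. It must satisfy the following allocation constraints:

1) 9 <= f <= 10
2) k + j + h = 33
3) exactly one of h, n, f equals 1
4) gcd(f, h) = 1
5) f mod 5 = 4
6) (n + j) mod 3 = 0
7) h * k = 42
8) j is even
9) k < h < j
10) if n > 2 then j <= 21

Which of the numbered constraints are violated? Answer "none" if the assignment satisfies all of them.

1) f = 9 lies in [9, 10] — holds.
2) k + j + h = 6 + 20 + 7 = 33 — holds.
3) h=7, n=1, f=9; 1 of them equals 1 — holds.
4) gcd(9, 7) = 1 — holds.
5) 9 mod 5 = 4 — holds.
6) n + j = 21; 21 mod 3 = 0 — holds.
7) h * k = 7 * 6 = 42 — holds.
8) j = 20 is even — holds.
9) values 6 < 7 < 20 — holds.
10) n = 1, not > 2; antecedent false, conditional vacuously true — holds.

No violations.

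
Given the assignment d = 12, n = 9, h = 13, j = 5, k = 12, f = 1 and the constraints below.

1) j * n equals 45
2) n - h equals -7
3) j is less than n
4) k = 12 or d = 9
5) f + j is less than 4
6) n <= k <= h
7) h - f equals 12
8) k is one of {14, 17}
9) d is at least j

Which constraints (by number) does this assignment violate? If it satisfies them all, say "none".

Constraints 2, 5, and 8 do not hold.

1) j * n = 5 * 9 = 45 — OK.
2) n - h = 9 - 13 = -4, not -7 — violated.
3) j = 5, n = 9; 5 < 9 — OK.
4) k = 12 = 12 (first disjunct) — OK.
5) f + j = 1 + 5 = 6; 6 ≥ 4, bound 4 not met — violated.
6) values 9 <= 12 <= 13 — OK.
7) h - f = 13 - 1 = 12 — OK.
8) k = 12 is not in {14, 17} — violated.
9) d = 12, j = 5; 12 ≥ 5 — OK.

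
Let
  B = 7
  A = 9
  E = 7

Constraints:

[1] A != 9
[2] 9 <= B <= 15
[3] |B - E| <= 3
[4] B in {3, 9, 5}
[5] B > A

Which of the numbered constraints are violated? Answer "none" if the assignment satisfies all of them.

Constraints 1, 2, 4, 5 are violated.

[1] A = 9, but 9 is required to differ — fails.
[2] B = 7 is outside [9, 15] — fails.
[3] |7 - 7| = 0; 0 ≤ 3 — holds.
[4] B = 7 is not in {3, 9, 5} — fails.
[5] B = 7, A = 9; 7 ≤ 9 (want >) — fails.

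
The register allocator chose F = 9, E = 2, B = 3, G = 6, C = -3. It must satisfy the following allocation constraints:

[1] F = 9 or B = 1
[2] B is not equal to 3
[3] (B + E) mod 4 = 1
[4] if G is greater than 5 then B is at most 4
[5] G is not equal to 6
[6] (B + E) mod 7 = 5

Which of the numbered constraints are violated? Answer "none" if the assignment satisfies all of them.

The assignment fails constraints 2 and 5.

[1] F = 9 = 9 (first disjunct) — holds.
[2] B = 3, but 3 is required to differ — does not hold.
[3] B + E = 5; 5 mod 4 = 1 — holds.
[4] G = 6 > 5, so we need B ≤ 4; B = 3 ≤ 4 — holds.
[5] G = 6, but 6 is required to differ — does not hold.
[6] B + E = 5; 5 mod 7 = 5 — holds.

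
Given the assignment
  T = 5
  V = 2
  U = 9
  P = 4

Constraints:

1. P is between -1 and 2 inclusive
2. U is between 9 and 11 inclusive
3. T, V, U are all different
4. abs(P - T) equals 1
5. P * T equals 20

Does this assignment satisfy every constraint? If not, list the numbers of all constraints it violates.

Constraint 1 is violated.

1. P = 4 is outside [-1, 2] — fails.
2. U = 9 lies in [9, 11] — holds.
3. values 5, 2, 9 are pairwise distinct — holds.
4. abs(4 - 5) = 1 — holds.
5. P * T = 4 * 5 = 20 — holds.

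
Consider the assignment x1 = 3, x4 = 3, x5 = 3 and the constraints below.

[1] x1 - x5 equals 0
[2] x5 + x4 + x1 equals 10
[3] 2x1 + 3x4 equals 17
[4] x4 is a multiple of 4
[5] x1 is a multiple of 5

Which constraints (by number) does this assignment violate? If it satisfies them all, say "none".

No — constraints 2, 3, 4, and 5 are not satisfied.

[1] x1 - x5 = 3 - 3 = 0 — holds.
[2] x5 + x4 + x1 = 3 + 3 + 3 = 9, not 10 — fails.
[3] 2x1 + 3x4 = 2(3) + 3(3) = 15, not 17 — fails.
[4] 3 = 4*0 + 3, so 4 does not divide 3 — fails.
[5] 3 = 5*0 + 3, so 5 does not divide 3 — fails.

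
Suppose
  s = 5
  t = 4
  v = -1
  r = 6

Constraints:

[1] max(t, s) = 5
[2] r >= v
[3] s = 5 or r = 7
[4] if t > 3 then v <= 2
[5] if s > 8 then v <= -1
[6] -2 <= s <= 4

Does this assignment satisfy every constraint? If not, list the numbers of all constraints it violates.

No — constraint 6 is not satisfied.

[1] max(4, 5) = 5  holds
[2] r = 6, v = -1; 6 ≥ -1  holds
[3] s = 5 = 5 (first disjunct)  holds
[4] t = 4 > 3, so we need v ≤ 2; v = -1 ≤ 2  holds
[5] s = 5, not > 8; antecedent false, conditional vacuously true  holds
[6] s = 5 is outside [-2, 4]  fails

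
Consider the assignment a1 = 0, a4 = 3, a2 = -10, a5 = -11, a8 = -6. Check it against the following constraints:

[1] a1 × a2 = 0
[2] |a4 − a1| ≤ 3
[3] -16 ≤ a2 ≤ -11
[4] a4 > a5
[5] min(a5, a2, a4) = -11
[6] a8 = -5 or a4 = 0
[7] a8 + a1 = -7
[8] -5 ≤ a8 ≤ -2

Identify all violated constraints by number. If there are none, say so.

The assignment fails constraints 3, 6, 7, 8.

[1] a1 × a2 = 0 × (-10) = 0 — holds.
[2] |3 − 0| = 3; 3 ≤ 3 — holds.
[3] a2 = -10 is outside [-16, -11] — does not hold.
[4] a4 = 3, a5 = -11; 3 > -11 — holds.
[5] min(-11, -10, 3) = -11 — holds.
[6] a8 = -6 ≠ -5 and a4 = 3 ≠ 0; both disjuncts false — does not hold.
[7] a8 + a1 = -6 + 0 = -6, not -7 — does not hold.
[8] a8 = -6 is outside [-5, -2] — does not hold.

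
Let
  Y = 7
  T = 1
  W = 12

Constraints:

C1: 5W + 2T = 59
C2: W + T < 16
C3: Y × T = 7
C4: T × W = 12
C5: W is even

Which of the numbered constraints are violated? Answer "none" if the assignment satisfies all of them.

C1: 5W + 2T = 5(12) + 2(1) = 62, not 59  ✗
C2: W + T = 12 + 1 = 13; 13 < 16  ✓
C3: Y × T = 7 × 1 = 7  ✓
C4: T × W = 1 × 12 = 12  ✓
C5: W = 12 is even  ✓

Constraint 1 does not hold.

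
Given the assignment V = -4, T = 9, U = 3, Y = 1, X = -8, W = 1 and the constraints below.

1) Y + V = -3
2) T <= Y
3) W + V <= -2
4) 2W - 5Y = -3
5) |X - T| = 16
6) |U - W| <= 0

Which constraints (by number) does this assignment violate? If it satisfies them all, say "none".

Constraints 2, 5, and 6 are violated.

1) Y + V = 1 + (-4) = -3 — OK.
2) T = 9, Y = 1; 9 > 1 (want ≤) — violated.
3) W + V = 1 + (-4) = -3; -3 ≤ -2 — OK.
4) 2W - 5Y = 2(1) - 5(1) = -3 — OK.
5) |-8 - 9| = 17, not 16 — violated.
6) |3 - 1| = 2; 2 > 0, exceeds bound 0 — violated.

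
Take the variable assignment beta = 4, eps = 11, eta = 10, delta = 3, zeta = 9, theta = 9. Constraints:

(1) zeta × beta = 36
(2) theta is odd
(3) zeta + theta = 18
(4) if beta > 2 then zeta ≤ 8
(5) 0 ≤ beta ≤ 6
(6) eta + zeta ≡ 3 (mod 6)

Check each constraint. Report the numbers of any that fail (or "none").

(1) zeta × beta = 9 × 4 = 36 — holds.
(2) theta = 9 is odd — holds.
(3) zeta + theta = 9 + 9 = 18 — holds.
(4) beta = 4 > 2, so we need zeta ≤ 8; but zeta = 9 > 8 — fails.
(5) beta = 4 lies in [0, 6] — holds.
(6) eta + zeta = 19; 19 mod 6 = 1, not 3 — fails.

The assignment fails constraints 4 and 6.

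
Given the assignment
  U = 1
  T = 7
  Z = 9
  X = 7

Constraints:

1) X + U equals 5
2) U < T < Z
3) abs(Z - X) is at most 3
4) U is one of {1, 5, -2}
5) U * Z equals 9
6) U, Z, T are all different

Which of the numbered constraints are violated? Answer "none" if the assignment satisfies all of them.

Violated: 1.

1) X + U = 7 + 1 = 8, not 5  fails
2) values 1 < 7 < 9  holds
3) abs(9 - 7) = 2; 2 ≤ 3  holds
4) U = 1 is in {1, 5, -2}  holds
5) U * Z = 1 * 9 = 9  holds
6) values 1, 9, 7 are pairwise distinct  holds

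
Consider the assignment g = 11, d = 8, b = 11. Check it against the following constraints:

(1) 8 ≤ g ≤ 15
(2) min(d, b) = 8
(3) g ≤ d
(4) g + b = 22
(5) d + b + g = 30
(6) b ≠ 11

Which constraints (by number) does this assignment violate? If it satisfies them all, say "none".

The assignment fails constraints 3, 6.

(1) g = 11 lies in [8, 15] — OK.
(2) min(8, 11) = 8 — OK.
(3) g = 11, d = 8; 11 > 8 (want ≤) — violated.
(4) g + b = 11 + 11 = 22 — OK.
(5) d + b + g = 8 + 11 + 11 = 30 — OK.
(6) b = 11, but 11 is required to differ — violated.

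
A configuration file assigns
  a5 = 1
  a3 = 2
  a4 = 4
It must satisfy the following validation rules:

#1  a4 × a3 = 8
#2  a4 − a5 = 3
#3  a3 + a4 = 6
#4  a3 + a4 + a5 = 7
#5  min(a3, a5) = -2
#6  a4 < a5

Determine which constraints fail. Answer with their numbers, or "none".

#1 a4 × a3 = 4 × 2 = 8  yes
#2 a4 − a5 = 4 − 1 = 3  yes
#3 a3 + a4 = 2 + 4 = 6  yes
#4 a3 + a4 + a5 = 2 + 4 + 1 = 7  yes
#5 min(2, 1) = 1, not -2  no
#6 a4 = 4, a5 = 1; 4 ≥ 1 (want <)  no

No — constraints 5 and 6 are not satisfied.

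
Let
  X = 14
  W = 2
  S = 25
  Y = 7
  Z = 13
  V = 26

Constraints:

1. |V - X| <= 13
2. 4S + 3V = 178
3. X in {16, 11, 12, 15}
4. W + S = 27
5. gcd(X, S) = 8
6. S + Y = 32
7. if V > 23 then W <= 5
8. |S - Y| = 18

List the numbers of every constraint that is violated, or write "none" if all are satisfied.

1. |26 - 14| = 12; 12 ≤ 13  ✓
2. 4S + 3V = 4(25) + 3(26) = 178  ✓
3. X = 14 is not in {16, 11, 12, 15}  ✗
4. W + S = 2 + 25 = 27  ✓
5. gcd(14, 25) = 1, not 8  ✗
6. S + Y = 25 + 7 = 32  ✓
7. V = 26 > 23, so we need W ≤ 5; W = 2 ≤ 5  ✓
8. |25 - 7| = 18  ✓

Constraints 3 and 5 do not hold.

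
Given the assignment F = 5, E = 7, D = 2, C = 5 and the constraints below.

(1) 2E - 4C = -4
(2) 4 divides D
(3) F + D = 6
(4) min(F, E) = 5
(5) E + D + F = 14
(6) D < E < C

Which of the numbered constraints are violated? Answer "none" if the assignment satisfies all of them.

(1) 2E - 4C = 2(7) - 4(5) = -6, not -4  fails
(2) 2 = 4*0 + 2, so 4 does not divide 2  fails
(3) F + D = 5 + 2 = 7, not 6  fails
(4) min(5, 7) = 5  holds
(5) E + D + F = 7 + 2 + 5 = 14  holds
(6) values 2, 7, 5; E = 7 is not < C = 5  fails

The assignment fails constraints 1, 2, 3, and 6.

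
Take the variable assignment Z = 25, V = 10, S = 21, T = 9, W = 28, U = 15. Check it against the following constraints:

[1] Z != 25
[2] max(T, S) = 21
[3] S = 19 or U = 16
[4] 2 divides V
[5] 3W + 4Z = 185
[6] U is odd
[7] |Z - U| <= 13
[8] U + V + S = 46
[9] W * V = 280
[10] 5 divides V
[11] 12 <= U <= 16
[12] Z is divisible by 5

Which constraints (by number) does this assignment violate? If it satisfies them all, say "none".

The assignment fails constraints 1, 3, and 5.

[1] Z = 25, but 25 is required to differ — violated.
[2] max(9, 21) = 21 — OK.
[3] S = 21 ≠ 19 and U = 15 ≠ 16; both disjuncts false — violated.
[4] 10 / 2 = 5, so 2 divides 10 — OK.
[5] 3W + 4Z = 3(28) + 4(25) = 184, not 185 — violated.
[6] U = 15 is odd — OK.
[7] |25 - 15| = 10; 10 ≤ 13 — OK.
[8] U + V + S = 15 + 10 + 21 = 46 — OK.
[9] W * V = 28 * 10 = 280 — OK.
[10] 10 / 5 = 2, so 5 divides 10 — OK.
[11] U = 15 lies in [12, 16] — OK.
[12] 25 / 5 = 5, so 5 divides 25 — OK.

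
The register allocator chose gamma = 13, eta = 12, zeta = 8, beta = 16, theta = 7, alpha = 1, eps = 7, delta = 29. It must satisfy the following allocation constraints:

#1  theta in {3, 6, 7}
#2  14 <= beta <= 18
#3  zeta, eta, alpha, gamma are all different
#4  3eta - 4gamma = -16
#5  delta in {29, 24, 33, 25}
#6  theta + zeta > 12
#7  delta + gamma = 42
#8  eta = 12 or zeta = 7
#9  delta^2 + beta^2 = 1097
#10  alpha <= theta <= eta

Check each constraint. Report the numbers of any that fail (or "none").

None — every constraint holds.

#1 theta = 7 is in {3, 6, 7} — OK.
#2 beta = 16 lies in [14, 18] — OK.
#3 values 8, 12, 1, 13 are pairwise distinct — OK.
#4 3eta - 4gamma = 3(12) - 4(13) = -16 — OK.
#5 delta = 29 is in {29, 24, 33, 25} — OK.
#6 theta + zeta = 7 + 8 = 15; 15 > 12 — OK.
#7 delta + gamma = 29 + 13 = 42 — OK.
#8 eta = 12 = 12 (first disjunct) — OK.
#9 delta^2 + beta^2 = 29^2 + 16^2 = 841 + 256 = 1097 — OK.
#10 values 1 <= 7 <= 12 — OK.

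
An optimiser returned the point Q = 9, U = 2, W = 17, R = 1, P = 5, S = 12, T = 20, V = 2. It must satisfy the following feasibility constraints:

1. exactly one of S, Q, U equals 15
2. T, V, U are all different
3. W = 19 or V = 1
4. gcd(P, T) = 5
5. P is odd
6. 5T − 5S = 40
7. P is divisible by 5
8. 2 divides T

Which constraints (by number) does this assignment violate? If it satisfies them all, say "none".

No — constraints 1, 2, and 3 are not satisfied.

1. S=12, Q=9, U=2; 0 of them equal 15, not exactly one  ✘
2. V = U = 2, not all different  ✘
3. W = 17 ≠ 19 and V = 2 ≠ 1; both disjuncts false  ✘
4. gcd(5, 20) = 5  ✔
5. P = 5 is odd  ✔
6. 5T − 5S = 5(20) − 5(12) = 40  ✔
7. 5 / 5 = 1, so 5 divides 5  ✔
8. 20 / 2 = 10, so 2 divides 20  ✔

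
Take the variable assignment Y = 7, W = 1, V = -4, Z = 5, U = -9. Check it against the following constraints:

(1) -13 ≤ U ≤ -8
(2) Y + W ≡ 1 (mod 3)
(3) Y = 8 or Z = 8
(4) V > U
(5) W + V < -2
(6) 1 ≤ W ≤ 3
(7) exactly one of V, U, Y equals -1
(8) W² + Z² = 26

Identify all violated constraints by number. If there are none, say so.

Violated: 2, 3, and 7.

(1) U = -9 lies in [-13, -8]  holds
(2) Y + W = 8; 8 mod 3 = 2, not 1  fails
(3) Y = 7 ≠ 8 and Z = 5 ≠ 8; both disjuncts false  fails
(4) V = -4, U = -9; -4 > -9  holds
(5) W + V = 1 + (-4) = -3; -3 < -2  holds
(6) W = 1 lies in [1, 3]  holds
(7) V=-4, U=-9, Y=7; 0 of them equal -1, not exactly one  fails
(8) W² + Z² = 1² + 5² = 1 + 25 = 26  holds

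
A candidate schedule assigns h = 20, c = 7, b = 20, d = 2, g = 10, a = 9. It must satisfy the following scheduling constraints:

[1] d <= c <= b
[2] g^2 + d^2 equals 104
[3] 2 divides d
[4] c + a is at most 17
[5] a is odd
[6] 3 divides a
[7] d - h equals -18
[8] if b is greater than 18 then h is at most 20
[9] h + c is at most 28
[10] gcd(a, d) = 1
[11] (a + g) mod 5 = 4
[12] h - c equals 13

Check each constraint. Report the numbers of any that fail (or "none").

[1] values 2 <= 7 <= 20 — holds.
[2] g^2 + d^2 = 10^2 + 2^2 = 100 + 4 = 104 — holds.
[3] 2 / 2 = 1, so 2 divides 2 — holds.
[4] c + a = 7 + 9 = 16; 16 ≤ 17 — holds.
[5] a = 9 is odd — holds.
[6] 9 / 3 = 3, so 3 divides 9 — holds.
[7] d - h = 2 - 20 = -18 — holds.
[8] b = 20 > 18, so we need h ≤ 20; h = 20 ≤ 20 — holds.
[9] h + c = 20 + 7 = 27; 27 ≤ 28 — holds.
[10] gcd(9, 2) = 1 — holds.
[11] a + g = 19; 19 mod 5 = 4 — holds.
[12] h - c = 20 - 7 = 13 — holds.

All constraints are satisfied.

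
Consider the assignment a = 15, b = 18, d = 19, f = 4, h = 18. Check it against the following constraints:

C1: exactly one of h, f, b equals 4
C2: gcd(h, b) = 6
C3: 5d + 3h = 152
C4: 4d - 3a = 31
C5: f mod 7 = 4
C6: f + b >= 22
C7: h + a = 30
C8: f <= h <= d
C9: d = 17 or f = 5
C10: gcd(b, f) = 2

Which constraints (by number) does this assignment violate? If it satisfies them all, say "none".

The assignment fails constraints 2, 3, 7, and 9.

C1: h=18, f=4, b=18; 1 of them equals 4  OK
C2: gcd(18, 18) = 18, not 6  FAIL
C3: 5d + 3h = 5(19) + 3(18) = 149, not 152  FAIL
C4: 4d - 3a = 4(19) - 3(15) = 31  OK
C5: 4 mod 7 = 4  OK
C6: f + b = 4 + 18 = 22; 22 ≥ 22  OK
C7: h + a = 18 + 15 = 33, not 30  FAIL
C8: values 4 <= 18 <= 19  OK
C9: d = 19 ≠ 17 and f = 4 ≠ 5; both disjuncts false  FAIL
C10: gcd(18, 4) = 2  OK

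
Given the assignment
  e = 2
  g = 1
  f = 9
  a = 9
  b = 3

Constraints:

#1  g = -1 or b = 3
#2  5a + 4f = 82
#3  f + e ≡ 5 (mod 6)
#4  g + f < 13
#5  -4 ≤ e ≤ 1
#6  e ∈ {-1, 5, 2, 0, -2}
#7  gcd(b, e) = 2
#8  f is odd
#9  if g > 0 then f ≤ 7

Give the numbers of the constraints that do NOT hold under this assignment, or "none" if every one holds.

Violated: 2, 5, 7, 9.

#1 g = 1 ≠ -1, but b = 3 = 3 (second disjunct)  true
#2 5a + 4f = 5(9) + 4(9) = 81, not 82  false
#3 f + e = 11; 11 mod 6 = 5  true
#4 g + f = 1 + 9 = 10; 10 < 13  true
#5 e = 2 is outside [-4, 1]  false
#6 e = 2 is in {-1, 5, 2, 0, -2}  true
#7 gcd(3, 2) = 1, not 2  false
#8 f = 9 is odd  true
#9 g = 1 > 0, so we need f ≤ 7; but f = 9 > 7  false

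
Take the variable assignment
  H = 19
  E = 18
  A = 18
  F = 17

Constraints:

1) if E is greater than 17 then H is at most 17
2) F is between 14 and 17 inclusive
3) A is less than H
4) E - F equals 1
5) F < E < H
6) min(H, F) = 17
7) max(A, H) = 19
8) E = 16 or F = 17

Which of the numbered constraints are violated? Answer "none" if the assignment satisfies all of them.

The assignment fails constraint 1.

1) E = 18 > 17, so we need H ≤ 17; but H = 19 > 17  fails
2) F = 17 lies in [14, 17]  holds
3) A = 18, H = 19; 18 < 19  holds
4) E - F = 18 - 17 = 1  holds
5) values 17 < 18 < 19  holds
6) min(19, 17) = 17  holds
7) max(18, 19) = 19  holds
8) E = 18 ≠ 16, but F = 17 = 17 (second disjunct)  holds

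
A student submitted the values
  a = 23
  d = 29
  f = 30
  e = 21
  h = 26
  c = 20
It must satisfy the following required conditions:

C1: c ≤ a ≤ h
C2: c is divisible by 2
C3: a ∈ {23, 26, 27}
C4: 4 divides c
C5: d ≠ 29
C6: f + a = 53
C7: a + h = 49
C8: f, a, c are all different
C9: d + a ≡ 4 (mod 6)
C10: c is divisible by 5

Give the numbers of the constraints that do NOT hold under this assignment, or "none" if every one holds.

The assignment fails constraint 5.

C1: values 20 ≤ 23 ≤ 26  holds
C2: 20 / 2 = 10, so 2 divides 20  holds
C3: a = 23 is in {23, 26, 27}  holds
C4: 20 / 4 = 5, so 4 divides 20  holds
C5: d = 29, but 29 is required to differ  fails
C6: f + a = 30 + 23 = 53  holds
C7: a + h = 23 + 26 = 49  holds
C8: values 30, 23, 20 are pairwise distinct  holds
C9: d + a = 52; 52 mod 6 = 4  holds
C10: 20 / 5 = 4, so 5 divides 20  holds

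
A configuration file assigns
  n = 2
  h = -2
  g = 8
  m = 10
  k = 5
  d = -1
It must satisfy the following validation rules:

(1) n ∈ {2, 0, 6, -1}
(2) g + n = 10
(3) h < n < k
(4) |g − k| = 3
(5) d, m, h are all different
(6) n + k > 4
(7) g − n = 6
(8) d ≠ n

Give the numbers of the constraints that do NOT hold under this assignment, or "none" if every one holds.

All constraints are satisfied.

(1) n = 2 is in {2, 0, 6, -1} — holds.
(2) g + n = 8 + 2 = 10 — holds.
(3) values -2 < 2 < 5 — holds.
(4) |8 − 5| = 3 — holds.
(5) values -1, 10, -2 are pairwise distinct — holds.
(6) n + k = 2 + 5 = 7; 7 > 4 — holds.
(7) g − n = 8 − 2 = 6 — holds.
(8) d = -1, n = 2; distinct — holds.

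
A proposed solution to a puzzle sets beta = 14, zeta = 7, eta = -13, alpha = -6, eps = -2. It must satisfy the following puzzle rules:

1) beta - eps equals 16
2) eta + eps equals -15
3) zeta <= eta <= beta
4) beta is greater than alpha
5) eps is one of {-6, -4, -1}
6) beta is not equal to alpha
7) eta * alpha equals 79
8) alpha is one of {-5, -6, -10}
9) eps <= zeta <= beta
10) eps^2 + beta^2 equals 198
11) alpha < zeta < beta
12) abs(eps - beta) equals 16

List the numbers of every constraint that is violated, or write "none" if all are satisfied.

1) beta - eps = 14 - (-2) = 16  holds
2) eta + eps = -13 + (-2) = -15  holds
3) values 7, -13, 14; zeta = 7 is not <= eta = -13  fails
4) beta = 14, alpha = -6; 14 > -6  holds
5) eps = -2 is not in {-6, -4, -1}  fails
6) beta = 14, alpha = -6; distinct  holds
7) eta * alpha = -13 * (-6) = 78, not 79  fails
8) alpha = -6 is in {-5, -6, -10}  holds
9) values -2 <= 7 <= 14  holds
10) eps^2 + beta^2 = (-2)^2 + 14^2 = 4 + 196 = 200, not 198  fails
11) values -6 < 7 < 14  holds
12) abs(-2 - 14) = 16  holds

No — constraints 3, 5, 7, and 10 are not satisfied.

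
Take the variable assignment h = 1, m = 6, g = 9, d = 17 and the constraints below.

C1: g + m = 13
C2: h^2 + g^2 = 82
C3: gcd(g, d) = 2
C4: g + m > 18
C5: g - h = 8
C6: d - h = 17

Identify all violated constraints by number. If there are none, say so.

C1: g + m = 9 + 6 = 15, not 13 — violated.
C2: h^2 + g^2 = 1^2 + 9^2 = 1 + 81 = 82 — OK.
C3: gcd(9, 17) = 1, not 2 — violated.
C4: g + m = 9 + 6 = 15; 15 ≤ 18, bound 18 not met — violated.
C5: g - h = 9 - 1 = 8 — OK.
C6: d - h = 17 - 1 = 16, not 17 — violated.

Constraints 1, 3, 4, 6 are violated.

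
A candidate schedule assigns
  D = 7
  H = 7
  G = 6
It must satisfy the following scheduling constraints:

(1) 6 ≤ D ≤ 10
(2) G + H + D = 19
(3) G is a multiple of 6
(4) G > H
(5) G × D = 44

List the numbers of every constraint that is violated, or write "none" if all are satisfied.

The assignment fails constraints 2, 4, and 5.

(1) D = 7 lies in [6, 10] — OK.
(2) G + H + D = 6 + 7 + 7 = 20, not 19 — violated.
(3) 6 / 6 = 1, so 6 divides 6 — OK.
(4) G = 6, H = 7; 6 ≤ 7 (want >) — violated.
(5) G × D = 6 × 7 = 42, not 44 — violated.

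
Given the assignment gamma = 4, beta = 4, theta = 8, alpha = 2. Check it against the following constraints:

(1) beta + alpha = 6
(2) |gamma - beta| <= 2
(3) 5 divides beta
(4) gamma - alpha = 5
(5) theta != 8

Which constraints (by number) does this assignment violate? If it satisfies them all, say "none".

Constraints 3, 4, and 5 do not hold.

(1) beta + alpha = 4 + 2 = 6  OK
(2) |4 - 4| = 0; 0 ≤ 2  OK
(3) 4 = 5*0 + 4, so 5 does not divide 4  FAIL
(4) gamma - alpha = 4 - 2 = 2, not 5  FAIL
(5) theta = 8, but 8 is required to differ  FAIL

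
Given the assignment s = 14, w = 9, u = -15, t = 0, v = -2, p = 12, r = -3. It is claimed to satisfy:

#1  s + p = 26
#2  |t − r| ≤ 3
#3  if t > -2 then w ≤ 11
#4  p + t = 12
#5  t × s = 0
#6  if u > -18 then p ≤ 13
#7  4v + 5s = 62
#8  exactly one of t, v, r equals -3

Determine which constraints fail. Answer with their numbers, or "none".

The assignment satisfies every constraint.

#1 s + p = 14 + 12 = 26 — holds.
#2 |0 − (-3)| = 3; 3 ≤ 3 — holds.
#3 t = 0 > -2, so we need w ≤ 11; w = 9 ≤ 11 — holds.
#4 p + t = 12 + 0 = 12 — holds.
#5 t × s = 0 × 14 = 0 — holds.
#6 u = -15 > -18, so we need p ≤ 13; p = 12 ≤ 13 — holds.
#7 4v + 5s = 4(-2) + 5(14) = 62 — holds.
#8 t=0, v=-2, r=-3; 1 of them equals -3 — holds.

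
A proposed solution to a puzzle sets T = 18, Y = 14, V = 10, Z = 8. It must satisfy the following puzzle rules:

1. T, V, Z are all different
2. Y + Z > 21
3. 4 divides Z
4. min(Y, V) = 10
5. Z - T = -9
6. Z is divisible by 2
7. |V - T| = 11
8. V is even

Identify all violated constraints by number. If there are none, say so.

1. values 18, 10, 8 are pairwise distinct — holds.
2. Y + Z = 14 + 8 = 22; 22 > 21 — holds.
3. 8 / 4 = 2, so 4 divides 8 — holds.
4. min(14, 10) = 10 — holds.
5. Z - T = 8 - 18 = -10, not -9 — does not hold.
6. 8 / 2 = 4, so 2 divides 8 — holds.
7. |10 - 18| = 8, not 11 — does not hold.
8. V = 10 is even — holds.

Violated: 5 and 7.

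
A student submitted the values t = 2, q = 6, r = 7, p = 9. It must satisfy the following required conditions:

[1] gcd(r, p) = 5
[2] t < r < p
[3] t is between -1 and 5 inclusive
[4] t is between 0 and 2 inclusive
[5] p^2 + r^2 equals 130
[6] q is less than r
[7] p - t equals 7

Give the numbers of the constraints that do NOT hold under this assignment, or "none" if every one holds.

Constraint 1 is violated.

[1] gcd(7, 9) = 1, not 5 — violated.
[2] values 2 < 7 < 9 — OK.
[3] t = 2 lies in [-1, 5] — OK.
[4] t = 2 lies in [0, 2] — OK.
[5] p^2 + r^2 = 9^2 + 7^2 = 81 + 49 = 130 — OK.
[6] q = 6, r = 7; 6 < 7 — OK.
[7] p - t = 9 - 2 = 7 — OK.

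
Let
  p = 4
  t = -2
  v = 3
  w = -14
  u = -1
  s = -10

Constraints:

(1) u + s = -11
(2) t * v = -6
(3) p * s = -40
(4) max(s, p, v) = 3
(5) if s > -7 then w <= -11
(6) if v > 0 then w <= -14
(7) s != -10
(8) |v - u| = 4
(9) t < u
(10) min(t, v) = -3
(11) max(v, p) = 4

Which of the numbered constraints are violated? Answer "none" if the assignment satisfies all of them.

(1) u + s = -1 + (-10) = -11  ✓
(2) t * v = -2 * 3 = -6  ✓
(3) p * s = 4 * (-10) = -40  ✓
(4) max(-10, 4, 3) = 4, not 3  ✗
(5) s = -10, not > -7; antecedent false, conditional vacuously true  ✓
(6) v = 3 > 0, so we need w ≤ -14; w = -14 ≤ -14  ✓
(7) s = -10, but -10 is required to differ  ✗
(8) |3 - (-1)| = 4  ✓
(9) t = -2, u = -1; -2 < -1  ✓
(10) min(-2, 3) = -2, not -3  ✗
(11) max(3, 4) = 4  ✓

Violated: 4, 7, and 10.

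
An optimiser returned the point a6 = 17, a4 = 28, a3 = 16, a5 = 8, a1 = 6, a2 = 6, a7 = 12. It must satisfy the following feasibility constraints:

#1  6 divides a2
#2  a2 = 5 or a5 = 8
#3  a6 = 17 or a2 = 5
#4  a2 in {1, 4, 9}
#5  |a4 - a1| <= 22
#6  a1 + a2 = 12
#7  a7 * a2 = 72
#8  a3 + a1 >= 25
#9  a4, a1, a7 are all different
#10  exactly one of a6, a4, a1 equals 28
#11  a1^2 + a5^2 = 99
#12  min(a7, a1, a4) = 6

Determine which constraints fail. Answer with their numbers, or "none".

Constraints 4, 8, 11 do not hold.

#1 6 / 6 = 1, so 6 divides 6 — holds.
#2 a2 = 6 ≠ 5, but a5 = 8 = 8 (second disjunct) — holds.
#3 a6 = 17 = 17 (first disjunct) — holds.
#4 a2 = 6 is not in {1, 4, 9} — fails.
#5 |28 - 6| = 22; 22 ≤ 22 — holds.
#6 a1 + a2 = 6 + 6 = 12 — holds.
#7 a7 * a2 = 12 * 6 = 72 — holds.
#8 a3 + a1 = 16 + 6 = 22; 22 < 25, bound 25 not met — fails.
#9 values 28, 6, 12 are pairwise distinct — holds.
#10 a6=17, a4=28, a1=6; 1 of them equals 28 — holds.
#11 a1^2 + a5^2 = 6^2 + 8^2 = 36 + 64 = 100, not 99 — fails.
#12 min(12, 6, 28) = 6 — holds.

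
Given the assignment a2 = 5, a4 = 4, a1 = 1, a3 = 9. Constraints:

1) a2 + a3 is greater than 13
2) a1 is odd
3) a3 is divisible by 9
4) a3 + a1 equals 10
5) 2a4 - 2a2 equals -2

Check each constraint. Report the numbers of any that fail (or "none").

No violations.

1) a2 + a3 = 5 + 9 = 14; 14 > 13 — satisfied.
2) a1 = 1 is odd — satisfied.
3) 9 / 9 = 1, so 9 divides 9 — satisfied.
4) a3 + a1 = 9 + 1 = 10 — satisfied.
5) 2a4 - 2a2 = 2(4) - 2(5) = -2 — satisfied.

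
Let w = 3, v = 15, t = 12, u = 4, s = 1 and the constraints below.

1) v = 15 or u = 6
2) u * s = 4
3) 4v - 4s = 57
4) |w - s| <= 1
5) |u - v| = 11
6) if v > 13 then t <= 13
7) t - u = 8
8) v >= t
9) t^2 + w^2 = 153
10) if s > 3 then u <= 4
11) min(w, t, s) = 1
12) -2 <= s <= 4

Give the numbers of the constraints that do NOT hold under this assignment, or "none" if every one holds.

Constraints 3, 4 do not hold.

1) v = 15 = 15 (first disjunct)  holds
2) u * s = 4 * 1 = 4  holds
3) 4v - 4s = 4(15) - 4(1) = 56, not 57  fails
4) |3 - 1| = 2; 2 > 1, exceeds bound 1  fails
5) |4 - 15| = 11  holds
6) v = 15 > 13, so we need t ≤ 13; t = 12 ≤ 13  holds
7) t - u = 12 - 4 = 8  holds
8) v = 15, t = 12; 15 ≥ 12  holds
9) t^2 + w^2 = 12^2 + 3^2 = 144 + 9 = 153  holds
10) s = 1, not > 3; antecedent false, conditional vacuously true  holds
11) min(3, 12, 1) = 1  holds
12) s = 1 lies in [-2, 4]  holds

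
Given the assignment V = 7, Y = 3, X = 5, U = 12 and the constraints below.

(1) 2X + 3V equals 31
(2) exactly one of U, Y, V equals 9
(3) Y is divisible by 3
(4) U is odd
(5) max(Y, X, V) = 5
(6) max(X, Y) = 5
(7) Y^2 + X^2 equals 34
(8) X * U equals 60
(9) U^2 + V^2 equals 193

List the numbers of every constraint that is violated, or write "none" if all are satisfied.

(1) 2X + 3V = 2(5) + 3(7) = 31  ✓
(2) U=12, Y=3, V=7; 0 of them equal 9, not exactly one  ✗
(3) 3 / 3 = 1, so 3 divides 3  ✓
(4) U = 12 is even  ✗
(5) max(3, 5, 7) = 7, not 5  ✗
(6) max(5, 3) = 5  ✓
(7) Y^2 + X^2 = 3^2 + 5^2 = 9 + 25 = 34  ✓
(8) X * U = 5 * 12 = 60  ✓
(9) U^2 + V^2 = 12^2 + 7^2 = 144 + 49 = 193  ✓

Constraints 2, 4, 5 do not hold.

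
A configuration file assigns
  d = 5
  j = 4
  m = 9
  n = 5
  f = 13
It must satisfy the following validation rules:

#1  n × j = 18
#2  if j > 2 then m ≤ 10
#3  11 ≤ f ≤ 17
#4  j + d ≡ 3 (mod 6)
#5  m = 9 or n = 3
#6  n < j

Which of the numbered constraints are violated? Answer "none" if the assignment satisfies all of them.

#1 n × j = 5 × 4 = 20, not 18  ✗
#2 j = 4 > 2, so we need m ≤ 10; m = 9 ≤ 10  ✓
#3 f = 13 lies in [11, 17]  ✓
#4 j + d = 9; 9 mod 6 = 3  ✓
#5 m = 9 = 9 (first disjunct)  ✓
#6 n = 5, j = 4; 5 ≥ 4 (want <)  ✗

Violated: 1 and 6.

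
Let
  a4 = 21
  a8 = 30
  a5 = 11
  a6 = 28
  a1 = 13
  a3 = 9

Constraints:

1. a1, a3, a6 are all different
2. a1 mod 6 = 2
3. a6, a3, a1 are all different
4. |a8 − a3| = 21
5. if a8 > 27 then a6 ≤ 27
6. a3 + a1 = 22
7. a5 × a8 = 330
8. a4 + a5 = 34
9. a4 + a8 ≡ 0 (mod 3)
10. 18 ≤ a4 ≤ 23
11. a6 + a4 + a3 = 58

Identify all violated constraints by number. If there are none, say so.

Constraints 2, 5, 8 are violated.

1. values 13, 9, 28 are pairwise distinct  OK
2. 13 mod 6 = 1, not 2  FAIL
3. values 28, 9, 13 are pairwise distinct  OK
4. |30 − 9| = 21  OK
5. a8 = 30 > 27, so we need a6 ≤ 27; but a6 = 28 > 27  FAIL
6. a3 + a1 = 9 + 13 = 22  OK
7. a5 × a8 = 11 × 30 = 330  OK
8. a4 + a5 = 21 + 11 = 32, not 34  FAIL
9. a4 + a8 = 51; 51 mod 3 = 0  OK
10. a4 = 21 lies in [18, 23]  OK
11. a6 + a4 + a3 = 28 + 21 + 9 = 58  OK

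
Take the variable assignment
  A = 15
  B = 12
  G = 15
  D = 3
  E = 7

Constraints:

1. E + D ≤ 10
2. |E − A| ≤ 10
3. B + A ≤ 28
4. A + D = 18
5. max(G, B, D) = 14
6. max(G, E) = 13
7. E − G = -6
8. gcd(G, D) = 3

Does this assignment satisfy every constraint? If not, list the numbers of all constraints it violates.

1. E + D = 7 + 3 = 10; 10 ≤ 10 — holds.
2. |7 − 15| = 8; 8 ≤ 10 — holds.
3. B + A = 12 + 15 = 27; 27 ≤ 28 — holds.
4. A + D = 15 + 3 = 18 — holds.
5. max(15, 12, 3) = 15, not 14 — does not hold.
6. max(15, 7) = 15, not 13 — does not hold.
7. E − G = 7 − 15 = -8, not -6 — does not hold.
8. gcd(15, 3) = 3 — holds.

Constraints 5, 6, and 7 are violated.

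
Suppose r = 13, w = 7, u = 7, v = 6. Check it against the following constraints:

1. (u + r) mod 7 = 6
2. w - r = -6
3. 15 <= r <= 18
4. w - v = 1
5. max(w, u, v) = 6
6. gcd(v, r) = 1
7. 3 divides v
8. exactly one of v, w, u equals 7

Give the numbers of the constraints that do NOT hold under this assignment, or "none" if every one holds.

1. u + r = 20; 20 mod 7 = 6  OK
2. w - r = 7 - 13 = -6  OK
3. r = 13 is outside [15, 18]  FAIL
4. w - v = 7 - 6 = 1  OK
5. max(7, 7, 6) = 7, not 6  FAIL
6. gcd(6, 13) = 1  OK
7. 6 / 3 = 2, so 3 divides 6  OK
8. v=6, w=7, u=7; 2 of them equal 7, not exactly one  FAIL

Constraints 3, 5, 8 are violated.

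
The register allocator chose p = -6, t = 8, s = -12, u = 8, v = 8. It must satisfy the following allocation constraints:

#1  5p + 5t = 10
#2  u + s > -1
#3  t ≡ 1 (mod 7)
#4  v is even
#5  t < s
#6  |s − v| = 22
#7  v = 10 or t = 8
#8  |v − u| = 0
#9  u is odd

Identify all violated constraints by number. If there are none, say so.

#1 5p + 5t = 5(-6) + 5(8) = 10 — satisfied.
#2 u + s = 8 + (-12) = -4; -4 ≤ -1, bound -1 not met — violated.
#3 8 mod 7 = 1 — satisfied.
#4 v = 8 is even — satisfied.
#5 t = 8, s = -12; 8 ≥ -12 (want <) — violated.
#6 |-12 − 8| = 20, not 22 — violated.
#7 v = 8 ≠ 10, but t = 8 = 8 (second disjunct) — satisfied.
#8 |8 − 8| = 0 — satisfied.
#9 u = 8 is even — violated.

Violated: 2, 5, 6, 9.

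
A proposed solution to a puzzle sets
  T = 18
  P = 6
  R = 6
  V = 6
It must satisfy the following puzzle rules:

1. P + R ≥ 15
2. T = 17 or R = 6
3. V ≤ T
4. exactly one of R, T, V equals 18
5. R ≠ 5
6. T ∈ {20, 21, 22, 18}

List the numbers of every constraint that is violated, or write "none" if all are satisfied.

1. P + R = 6 + 6 = 12; 12 < 15, bound 15 not met — fails.
2. T = 18 ≠ 17, but R = 6 = 6 (second disjunct) — holds.
3. V = 6, T = 18; 6 ≤ 18 — holds.
4. R=6, T=18, V=6; 1 of them equals 18 — holds.
5. R = 6, and 6 ≠ 5 — holds.
6. T = 18 is in {20, 21, 22, 18} — holds.

Constraint 1 does not hold.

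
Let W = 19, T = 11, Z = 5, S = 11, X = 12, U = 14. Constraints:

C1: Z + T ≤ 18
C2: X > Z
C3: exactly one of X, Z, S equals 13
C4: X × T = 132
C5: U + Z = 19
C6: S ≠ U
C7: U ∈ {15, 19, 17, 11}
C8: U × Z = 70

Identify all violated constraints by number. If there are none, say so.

Violated: 3 and 7.

C1: Z + T = 5 + 11 = 16; 16 ≤ 18 — satisfied.
C2: X = 12, Z = 5; 12 > 5 — satisfied.
C3: X=12, Z=5, S=11; 0 of them equal 13, not exactly one — violated.
C4: X × T = 12 × 11 = 132 — satisfied.
C5: U + Z = 14 + 5 = 19 — satisfied.
C6: S = 11, U = 14; distinct — satisfied.
C7: U = 14 is not in {15, 19, 17, 11} — violated.
C8: U × Z = 14 × 5 = 70 — satisfied.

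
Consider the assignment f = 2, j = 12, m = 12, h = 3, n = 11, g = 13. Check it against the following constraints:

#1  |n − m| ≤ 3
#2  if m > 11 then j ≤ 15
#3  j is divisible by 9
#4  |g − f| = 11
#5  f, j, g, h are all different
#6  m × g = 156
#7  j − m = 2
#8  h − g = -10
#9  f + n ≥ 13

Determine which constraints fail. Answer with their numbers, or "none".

#1 |11 − 12| = 1; 1 ≤ 3  ✓
#2 m = 12 > 11, so we need j ≤ 15; j = 12 ≤ 15  ✓
#3 12 = 9×1 + 3, so 9 does not divide 12  ✗
#4 |13 − 2| = 11  ✓
#5 values 2, 12, 13, 3 are pairwise distinct  ✓
#6 m × g = 12 × 13 = 156  ✓
#7 j − m = 12 − 12 = 0, not 2  ✗
#8 h − g = 3 − 13 = -10  ✓
#9 f + n = 2 + 11 = 13; 13 ≥ 13  ✓

The assignment fails constraints 3, 7.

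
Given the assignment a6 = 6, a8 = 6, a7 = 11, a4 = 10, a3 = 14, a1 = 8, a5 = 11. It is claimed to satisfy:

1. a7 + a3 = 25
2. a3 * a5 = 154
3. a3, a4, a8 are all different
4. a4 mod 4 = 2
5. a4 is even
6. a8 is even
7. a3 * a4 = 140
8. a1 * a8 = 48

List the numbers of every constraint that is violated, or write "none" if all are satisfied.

None — every constraint holds.

1. a7 + a3 = 11 + 14 = 25  ✓
2. a3 * a5 = 14 * 11 = 154  ✓
3. values 14, 10, 6 are pairwise distinct  ✓
4. 10 mod 4 = 2  ✓
5. a4 = 10 is even  ✓
6. a8 = 6 is even  ✓
7. a3 * a4 = 14 * 10 = 140  ✓
8. a1 * a8 = 8 * 6 = 48  ✓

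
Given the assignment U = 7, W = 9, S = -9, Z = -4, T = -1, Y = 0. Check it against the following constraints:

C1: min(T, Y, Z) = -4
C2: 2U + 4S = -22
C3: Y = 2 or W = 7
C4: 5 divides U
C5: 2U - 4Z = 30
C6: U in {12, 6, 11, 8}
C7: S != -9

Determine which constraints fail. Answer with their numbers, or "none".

C1: min(-1, 0, -4) = -4  ✓
C2: 2U + 4S = 2(7) + 4(-9) = -22  ✓
C3: Y = 0 ≠ 2 and W = 9 ≠ 7; both disjuncts false  ✗
C4: 7 = 5*1 + 2, so 5 does not divide 7  ✗
C5: 2U - 4Z = 2(7) - 4(-4) = 30  ✓
C6: U = 7 is not in {12, 6, 11, 8}  ✗
C7: S = -9, but -9 is required to differ  ✗

Constraints 3, 4, 6, and 7 do not hold.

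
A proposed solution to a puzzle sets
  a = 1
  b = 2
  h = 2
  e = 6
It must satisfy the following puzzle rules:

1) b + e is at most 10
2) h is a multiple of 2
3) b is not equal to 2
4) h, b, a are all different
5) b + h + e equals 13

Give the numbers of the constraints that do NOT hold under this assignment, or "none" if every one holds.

No — constraints 3, 4, and 5 are not satisfied.

1) b + e = 2 + 6 = 8; 8 ≤ 10  true
2) 2 / 2 = 1, so 2 divides 2  true
3) b = 2, but 2 is required to differ  false
4) h = b = 2, not all different  false
5) b + h + e = 2 + 2 + 6 = 10, not 13  false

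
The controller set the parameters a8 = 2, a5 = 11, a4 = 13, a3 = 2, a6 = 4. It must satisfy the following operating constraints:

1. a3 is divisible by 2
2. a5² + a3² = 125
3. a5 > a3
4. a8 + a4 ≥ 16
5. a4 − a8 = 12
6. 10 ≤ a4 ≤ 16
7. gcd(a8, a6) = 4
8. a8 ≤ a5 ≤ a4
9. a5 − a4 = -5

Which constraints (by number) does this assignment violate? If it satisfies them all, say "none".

Constraints 4, 5, 7, and 9 do not hold.

1. 2 / 2 = 1, so 2 divides 2  OK
2. a5² + a3² = 11² + 2² = 121 + 4 = 125  OK
3. a5 = 11, a3 = 2; 11 > 2  OK
4. a8 + a4 = 2 + 13 = 15; 15 < 16, bound 16 not met  FAIL
5. a4 − a8 = 13 − 2 = 11, not 12  FAIL
6. a4 = 13 lies in [10, 16]  OK
7. gcd(2, 4) = 2, not 4  FAIL
8. values 2 ≤ 11 ≤ 13  OK
9. a5 − a4 = 11 − 13 = -2, not -5  FAIL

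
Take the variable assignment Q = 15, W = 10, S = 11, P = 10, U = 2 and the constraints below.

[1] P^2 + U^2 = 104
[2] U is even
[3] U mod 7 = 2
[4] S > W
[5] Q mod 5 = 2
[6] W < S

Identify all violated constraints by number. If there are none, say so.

[1] P^2 + U^2 = 10^2 + 2^2 = 100 + 4 = 104  holds
[2] U = 2 is even  holds
[3] 2 mod 7 = 2  holds
[4] S = 11, W = 10; 11 > 10  holds
[5] 15 mod 5 = 0, not 2  fails
[6] W = 10, S = 11; 10 < 11  holds

Violated: 5.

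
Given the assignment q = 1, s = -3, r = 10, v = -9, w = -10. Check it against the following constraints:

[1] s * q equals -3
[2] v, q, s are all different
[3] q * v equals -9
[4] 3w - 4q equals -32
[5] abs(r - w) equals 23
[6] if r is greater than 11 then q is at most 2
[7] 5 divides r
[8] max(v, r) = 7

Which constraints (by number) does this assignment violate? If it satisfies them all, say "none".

The assignment fails constraints 4, 5, and 8.

[1] s * q = -3 * 1 = -3 — satisfied.
[2] values -9, 1, -3 are pairwise distinct — satisfied.
[3] q * v = 1 * (-9) = -9 — satisfied.
[4] 3w - 4q = 3(-10) - 4(1) = -34, not -32 — violated.
[5] abs(10 - (-10)) = 20, not 23 — violated.
[6] r = 10, not > 11; antecedent false, conditional vacuously true — satisfied.
[7] 10 / 5 = 2, so 5 divides 10 — satisfied.
[8] max(-9, 10) = 10, not 7 — violated.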